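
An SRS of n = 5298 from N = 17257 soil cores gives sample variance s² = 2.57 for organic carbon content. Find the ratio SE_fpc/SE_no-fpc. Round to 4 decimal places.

f = n/N = 5298/17257 = 0.30700585.
SE_no-fpc = √(s²/n) = 0.02202473; SE_fpc = √((1−f)s²/n) = 0.018334766.
Ratio = √(1−f) = 0.83246270.

0.8325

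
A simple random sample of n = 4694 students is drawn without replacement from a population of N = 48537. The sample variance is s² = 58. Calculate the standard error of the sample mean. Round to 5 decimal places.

Under SRS without replacement, Var(ȳ) = (1 − f)·s²/n with f = n/N = 4694/48537 = 0.09670973.
Var(ȳ) = (1 − 0.09670973)·58/4694 = 0.90329027·0.012356199 = 0.011161235.
SE(ȳ) = √(0.011161235) = 0.10565.

0.10565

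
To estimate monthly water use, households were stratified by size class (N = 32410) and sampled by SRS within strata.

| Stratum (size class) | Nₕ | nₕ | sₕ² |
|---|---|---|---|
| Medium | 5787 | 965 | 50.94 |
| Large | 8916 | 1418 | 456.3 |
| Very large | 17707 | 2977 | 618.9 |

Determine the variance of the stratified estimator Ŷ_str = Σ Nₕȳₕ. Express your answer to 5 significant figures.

7.7209 × 10^7

Var(Ŷ_str) = Σₕ Nₕ²(1 − fₕ)sₕ²/nₕ.
Medium: 5787²·(1 − 965/5787)·50.94/965 = 1.4730325 × 10^6.
Large: 8916²·(1 − 1418/8916)·456.3/1418 = 2.1512443 × 10^7.
Very large: 17707²·(1 − 2977/17707)·618.9/2977 = 5.4223729 × 10^7.
Sum = 7.7209205 × 10^7.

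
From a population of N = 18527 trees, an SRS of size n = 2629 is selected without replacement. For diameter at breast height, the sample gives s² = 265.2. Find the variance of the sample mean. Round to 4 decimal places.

0.0866

Under SRS without replacement, Var(ȳ) = (1 − f)·s²/n with f = n/N = 2629/18527 = 0.14190101.
Var(ȳ) = (1 − 0.14190101)·265.2/2629 = 0.85809899·0.10087486 = 0.086560613.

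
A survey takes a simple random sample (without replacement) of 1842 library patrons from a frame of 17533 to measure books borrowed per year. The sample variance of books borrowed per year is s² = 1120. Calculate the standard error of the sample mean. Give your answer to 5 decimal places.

0.73767

Under SRS without replacement, Var(ȳ) = (1 − f)·s²/n with f = n/N = 1842/17533 = 0.10505903.
Var(ȳ) = (1 − 0.10505903)·1120/1842 = 0.89494097·0.60803474 = 0.5441552.
SE(ȳ) = √(0.5441552) = 0.73767.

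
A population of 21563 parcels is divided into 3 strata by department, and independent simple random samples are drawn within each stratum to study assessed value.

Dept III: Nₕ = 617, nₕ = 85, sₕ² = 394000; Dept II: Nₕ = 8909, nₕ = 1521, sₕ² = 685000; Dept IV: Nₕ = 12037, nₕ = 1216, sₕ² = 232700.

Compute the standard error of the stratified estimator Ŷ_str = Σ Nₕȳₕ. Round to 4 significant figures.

236800

Var(Ŷ_str) = Σₕ Nₕ²(1 − fₕ)sₕ²/nₕ.
Dept III: 617²·(1 − 85/617)·394000/85 = 1.5215075 × 10^9.
Dept II: 8909²·(1 − 1521/8909)·685000/1521 = 2.9642662 × 10^10.
Dept IV: 12037²·(1 − 1216/12037)·232700/1216 = 2.4925763 × 10^10.
Sum = 5.6089933 × 10^10.
SE = √(5.6089933 × 10^10) = 236800.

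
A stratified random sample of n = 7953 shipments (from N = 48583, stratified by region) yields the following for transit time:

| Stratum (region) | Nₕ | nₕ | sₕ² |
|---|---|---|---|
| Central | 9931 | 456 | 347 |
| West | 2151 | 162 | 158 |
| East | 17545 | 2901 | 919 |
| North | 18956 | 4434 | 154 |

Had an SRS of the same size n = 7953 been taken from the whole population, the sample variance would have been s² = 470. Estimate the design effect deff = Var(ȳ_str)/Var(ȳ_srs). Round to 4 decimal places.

Var(ȳ_str) = Σ Wₕ²(1−fₕ)sₕ²/nₕ with Wₕ = Nₕ/48583:
  Central: (9931/48583)²·(1−456/9931)·347/456 = 0.030336689
  West: (2151/48583)²·(1−162/2151)·158/162 = 0.001767863
  East: (17545/48583)²·(1−2901/17545)·919/2901 = 0.03448357
  North: (18956/48583)²·(1−4434/18956)·154/4434 = 0.0040506947
  → Var(ȳ_str) = 0.070638817.
Var(ȳ_srs) = (1 − 7953/48583)·470/7953 = 0.04942303.
deff = 0.070638817 / 0.04942303 = 1.4293.

1.4293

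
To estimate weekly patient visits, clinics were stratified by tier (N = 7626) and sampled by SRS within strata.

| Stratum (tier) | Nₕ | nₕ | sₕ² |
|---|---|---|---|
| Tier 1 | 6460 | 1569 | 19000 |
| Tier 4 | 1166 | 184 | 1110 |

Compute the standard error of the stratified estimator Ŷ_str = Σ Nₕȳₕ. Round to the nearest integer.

19736

Var(Ŷ_str) = Σₕ Nₕ²(1 − fₕ)sₕ²/nₕ.
Tier 1: 6460²·(1 − 1569/6460)·19000/1569 = 3.8261398 × 10^8.
Tier 4: 1166²·(1 − 184/1166)·1110/184 = 6.9074093 × 10^6.
Sum = 3.8952139 × 10^8.
SE = √(3.8952139 × 10^8) = 19736.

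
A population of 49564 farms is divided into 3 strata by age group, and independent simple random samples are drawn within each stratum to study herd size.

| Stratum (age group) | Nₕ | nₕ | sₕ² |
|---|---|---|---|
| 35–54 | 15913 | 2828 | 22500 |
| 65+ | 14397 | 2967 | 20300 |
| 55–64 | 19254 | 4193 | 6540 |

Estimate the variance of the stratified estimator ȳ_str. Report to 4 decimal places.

Var(ȳ_str) = Σₕ Wₕ²(1 − fₕ)sₕ²/nₕ with Wₕ = Nₕ/N, N = 49564.
35–54: Wₕ = 0.32105964; term = 0.32105964²·(1 − 0.17771633)·22500/2828 = 0.67436684.
65+: Wₕ = 0.29047292; term = 0.29047292²·(1 − 0.20608460)·20300/2967 = 0.45831496.
55–64: Wₕ = 0.38846744; term = 0.38846744²·(1 − 0.21777293)·6540/4193 = 0.18411746.
Sum = 1.3167993.

1.3168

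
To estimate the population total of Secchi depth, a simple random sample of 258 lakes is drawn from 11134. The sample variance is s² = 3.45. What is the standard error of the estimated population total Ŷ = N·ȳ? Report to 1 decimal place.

Var(Ŷ) = N²·Var(ȳ) = N²·(1 − n/N)·s²/n.
f = 258/11134 = 0.02317227; Var(ȳ) = 0.97682773·3.45/258 = 0.013062231.
Var(Ŷ) = 11134² · 0.013062231 = 1.619272 × 10^6.
SE(Ŷ) = √(1.619272 × 10^6) = 1272.5.

1272.5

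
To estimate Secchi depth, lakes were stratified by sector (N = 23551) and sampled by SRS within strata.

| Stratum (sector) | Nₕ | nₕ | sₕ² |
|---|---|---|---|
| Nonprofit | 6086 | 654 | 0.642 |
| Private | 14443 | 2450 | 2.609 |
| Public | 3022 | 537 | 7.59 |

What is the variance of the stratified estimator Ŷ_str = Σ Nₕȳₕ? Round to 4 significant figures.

Var(Ŷ_str) = Σₕ Nₕ²(1 − fₕ)sₕ²/nₕ.
Nonprofit: 6086²·(1 − 654/6086)·0.642/654 = 32452.562.
Private: 14443²·(1 − 2450/14443)·2.609/2450 = 184456.19.
Public: 3022²·(1 − 537/3022)·7.59/537 = 106142.26.
Sum = 323051.01.

323100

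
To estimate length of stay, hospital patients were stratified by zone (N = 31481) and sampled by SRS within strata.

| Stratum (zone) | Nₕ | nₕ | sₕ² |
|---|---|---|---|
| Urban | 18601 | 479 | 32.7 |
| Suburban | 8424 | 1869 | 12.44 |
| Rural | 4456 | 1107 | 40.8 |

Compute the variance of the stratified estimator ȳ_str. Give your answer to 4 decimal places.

Var(ȳ_str) = Σₕ Wₕ²(1 − fₕ)sₕ²/nₕ with Wₕ = Nₕ/N, N = 31481.
Urban: Wₕ = 0.59086433; term = 0.59086433²·(1 − 0.02575130)·32.7/479 = 0.023219754.
Suburban: Wₕ = 0.26758997; term = 0.26758997²·(1 − 0.22186610)·12.44/1869 = 3.7085582 × 10^-4.
Rural: Wₕ = 0.14154569; term = 0.14154569²·(1 − 0.24842908)·40.8/1107 = 5.5497808 × 10^-4.
Sum = 0.024145588.

0.0241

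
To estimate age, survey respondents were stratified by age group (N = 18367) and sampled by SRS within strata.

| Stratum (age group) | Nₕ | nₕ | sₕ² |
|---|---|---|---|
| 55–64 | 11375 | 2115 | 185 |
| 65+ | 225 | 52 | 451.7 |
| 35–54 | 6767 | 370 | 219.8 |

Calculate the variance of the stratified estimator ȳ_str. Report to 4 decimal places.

0.1045

Var(ȳ_str) = Σₕ Wₕ²(1 − fₕ)sₕ²/nₕ with Wₕ = Nₕ/N, N = 18367.
55–64: Wₕ = 0.61931725; term = 0.61931725²·(1 − 0.18593407)·185/2115 = 0.02731161.
65+: Wₕ = 0.01225023; term = 0.01225023²·(1 − 0.23111111)·451.7/52 = 0.0010023027.
35–54: Wₕ = 0.36843251; term = 0.36843251²·(1 − 0.05467711)·219.8/370 = 0.076229319.
Sum = 0.10454323.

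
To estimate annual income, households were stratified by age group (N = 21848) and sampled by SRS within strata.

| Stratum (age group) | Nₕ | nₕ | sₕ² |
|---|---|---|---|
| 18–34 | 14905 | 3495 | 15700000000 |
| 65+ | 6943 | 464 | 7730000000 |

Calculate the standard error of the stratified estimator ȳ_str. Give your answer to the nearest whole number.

1781

Var(ȳ_str) = Σₕ Wₕ²(1 − fₕ)sₕ²/nₕ with Wₕ = Nₕ/N, N = 21848.
18–34: Wₕ = 0.68221347; term = 0.68221347²·(1 − 0.23448507)·15700000000/3495 = 1.600467 × 10^6.
65+: Wₕ = 0.31778653; term = 0.31778653²·(1 − 0.06682990)·7730000000/464 = 1.569977 × 10^6.
Sum = 3.170444 × 10^6.
SE = √(3.170444 × 10^6) = 1781.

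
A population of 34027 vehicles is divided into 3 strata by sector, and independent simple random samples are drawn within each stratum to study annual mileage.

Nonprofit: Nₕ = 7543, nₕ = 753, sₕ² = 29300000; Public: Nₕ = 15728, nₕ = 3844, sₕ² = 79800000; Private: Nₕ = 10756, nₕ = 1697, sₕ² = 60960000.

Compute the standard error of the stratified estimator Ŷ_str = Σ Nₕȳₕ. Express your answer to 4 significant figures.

3.062 × 10^6

Var(Ŷ_str) = Σₕ Nₕ²(1 − fₕ)sₕ²/nₕ.
Nonprofit: 7543²·(1 − 753/7543)·29300000/753 = 1.9929047 × 10^12.
Public: 15728²·(1 − 3844/15728)·79800000/3844 = 3.8802138 × 10^12.
Private: 10756²·(1 − 1697/10756)·60960000/1697 = 3.5002105 × 10^12.
Sum = 9.373329 × 10^12.
SE = √(9.373329 × 10^12) = 3.062 × 10^6.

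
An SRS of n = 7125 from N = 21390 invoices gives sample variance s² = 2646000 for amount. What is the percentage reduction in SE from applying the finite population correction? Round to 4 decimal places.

f = n/N = 7125/21390 = 0.33309958.
SE_no-fpc = √(s²/n) = 19.270922; SE_fpc = √((1−f)s²/n) = 15.7374.
Ratio = √(1−f) = 0.81663971. Reduction = 100·(1 − 0.81663971) = 18.3360%.

18.3360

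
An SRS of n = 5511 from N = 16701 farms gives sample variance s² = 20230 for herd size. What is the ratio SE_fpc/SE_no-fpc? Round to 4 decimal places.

f = n/N = 5511/16701 = 0.32998024.
SE_no-fpc = √(s²/n) = 1.9159437; SE_fpc = √((1−f)s²/n) = 1.5682906.
Ratio = √(1−f) = 0.81854735.

0.8185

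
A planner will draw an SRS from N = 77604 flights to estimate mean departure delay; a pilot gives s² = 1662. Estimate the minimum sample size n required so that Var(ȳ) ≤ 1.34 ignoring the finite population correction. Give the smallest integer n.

Without fpc, n₀ = s²/D = 1662/1.34 = 1240.2985.
Rounding up, n = 1241.

1241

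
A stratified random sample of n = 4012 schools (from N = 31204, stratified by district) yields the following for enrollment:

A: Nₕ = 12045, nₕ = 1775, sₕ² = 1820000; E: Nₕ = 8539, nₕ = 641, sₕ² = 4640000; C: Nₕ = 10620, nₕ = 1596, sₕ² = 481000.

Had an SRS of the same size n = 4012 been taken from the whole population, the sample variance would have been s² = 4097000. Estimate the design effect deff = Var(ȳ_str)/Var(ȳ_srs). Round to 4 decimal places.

0.7431

Var(ȳ_str) = Σ Wₕ²(1−fₕ)sₕ²/nₕ with Wₕ = Nₕ/31204:
  A: (12045/31204)²·(1−1775/12045)·1820000/1775 = 130.2656
  E: (8539/31204)²·(1−641/8539)·4640000/641 = 501.37602
  C: (10620/31204)²·(1−1596/10620)·481000/1596 = 29.663012
  → Var(ȳ_str) = 661.30463.
Var(ȳ_srs) = (1 − 4012/31204)·4097000/4012 = 889.88917.
deff = 661.30463 / 889.88917 = 0.7431.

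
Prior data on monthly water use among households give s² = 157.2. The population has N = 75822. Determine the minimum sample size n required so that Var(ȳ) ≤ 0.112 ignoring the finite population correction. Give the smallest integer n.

Without fpc, n₀ = s²/D = 157.2/0.112 = 1403.5714.
Rounding up, n = 1404.

1404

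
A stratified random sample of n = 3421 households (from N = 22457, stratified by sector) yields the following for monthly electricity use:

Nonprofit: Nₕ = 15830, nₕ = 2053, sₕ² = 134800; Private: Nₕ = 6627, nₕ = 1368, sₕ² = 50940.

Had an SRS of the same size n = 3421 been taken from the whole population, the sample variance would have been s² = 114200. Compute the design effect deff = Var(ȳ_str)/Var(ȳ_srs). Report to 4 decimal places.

1.0944

Var(ȳ_str) = Σ Wₕ²(1−fₕ)sₕ²/nₕ with Wₕ = Nₕ/22457:
  Nonprofit: (15830/22457)²·(1−2053/15830)·134800/2053 = 28.394422
  Private: (6627/22457)²·(1−1368/6627)·50940/1368 = 2.5732946
  → Var(ȳ_str) = 30.967717.
Var(ȳ_srs) = (1 − 3421/22457)·114200/3421 = 28.296778.
deff = 30.967717 / 28.296778 = 1.0944.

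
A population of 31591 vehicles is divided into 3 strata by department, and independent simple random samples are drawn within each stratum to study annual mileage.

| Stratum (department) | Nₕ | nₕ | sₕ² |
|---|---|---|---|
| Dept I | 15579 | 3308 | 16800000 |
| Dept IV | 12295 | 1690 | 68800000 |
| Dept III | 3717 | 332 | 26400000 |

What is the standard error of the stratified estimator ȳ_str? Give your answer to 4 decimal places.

85.4058

Var(ȳ_str) = Σₕ Wₕ²(1 − fₕ)sₕ²/nₕ with Wₕ = Nₕ/N, N = 31591.
Dept I: Wₕ = 0.49314678; term = 0.49314678²·(1 − 0.21233712)·16800000/3308 = 972.82913.
Dept IV: Wₕ = 0.38919312; term = 0.38919312²·(1 − 0.13745425)·68800000/1690 = 5318.8065.
Dept III: Wₕ = 0.11766009; term = 0.11766009²·(1 − 0.08931934)·26400000/332 = 1002.5137.
Sum = 7294.1493.
SE = √(7294.1493) = 85.4058.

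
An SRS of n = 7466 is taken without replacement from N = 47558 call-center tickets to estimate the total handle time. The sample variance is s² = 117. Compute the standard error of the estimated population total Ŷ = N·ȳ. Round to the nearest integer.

5466

Var(Ŷ) = N²·Var(ȳ) = N²·(1 − n/N)·s²/n.
f = 7466/47558 = 0.15698726; Var(ȳ) = 0.84301274·117/7466 = 0.013210888.
Var(Ŷ) = 47558² · 0.013210888 = 2.9879902 × 10^7.
SE(Ŷ) = √(2.9879902 × 10^7) = 5466.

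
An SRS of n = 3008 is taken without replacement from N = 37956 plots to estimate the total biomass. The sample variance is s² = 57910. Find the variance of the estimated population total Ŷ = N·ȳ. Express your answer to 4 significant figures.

2.554 × 10^10

Var(Ŷ) = N²·Var(ȳ) = N²·(1 − n/N)·s²/n.
f = 3008/37956 = 0.07924966; Var(ȳ) = 0.92075034·57910/3008 = 17.726281.
Var(Ŷ) = 37956² · 17.726281 = 2.5537507 × 10^10.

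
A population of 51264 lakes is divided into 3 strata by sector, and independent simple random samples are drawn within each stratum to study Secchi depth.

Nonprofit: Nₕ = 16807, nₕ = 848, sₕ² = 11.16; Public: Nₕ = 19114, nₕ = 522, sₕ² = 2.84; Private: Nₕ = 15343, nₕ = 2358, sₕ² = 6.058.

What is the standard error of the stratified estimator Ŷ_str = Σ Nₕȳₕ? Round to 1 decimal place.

2444.4

Var(Ŷ_str) = Σₕ Nₕ²(1 − fₕ)sₕ²/nₕ.
Nonprofit: 16807²·(1 − 848/16807)·11.16/848 = 3.5299148 × 10^6.
Public: 19114²·(1 − 522/19114)·2.84/522 = 1.933417 × 10^6.
Private: 15343²·(1 − 2358/15343)·6.058/2358 = 511844.11.
Sum = 5.9751759 × 10^6.
SE = √(5.9751759 × 10^6) = 2444.4.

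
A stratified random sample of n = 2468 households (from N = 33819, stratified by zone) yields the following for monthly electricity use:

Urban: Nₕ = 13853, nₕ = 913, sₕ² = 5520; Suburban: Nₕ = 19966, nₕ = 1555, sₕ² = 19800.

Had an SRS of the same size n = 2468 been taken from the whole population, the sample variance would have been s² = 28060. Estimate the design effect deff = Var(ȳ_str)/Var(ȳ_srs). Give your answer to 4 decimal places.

Var(ȳ_str) = Σ Wₕ²(1−fₕ)sₕ²/nₕ with Wₕ = Nₕ/33819:
  Urban: (13853/33819)²·(1−913/13853)·5520/913 = 0.94759964
  Suburban: (19966/33819)²·(1−1555/19966)·19800/1555 = 4.0924343
  → Var(ȳ_str) = 5.0400339.
Var(ȳ_srs) = (1 − 2468/33819)·28060/2468 = 10.539819.
deff = 5.0400339 / 10.539819 = 0.4782.

0.4782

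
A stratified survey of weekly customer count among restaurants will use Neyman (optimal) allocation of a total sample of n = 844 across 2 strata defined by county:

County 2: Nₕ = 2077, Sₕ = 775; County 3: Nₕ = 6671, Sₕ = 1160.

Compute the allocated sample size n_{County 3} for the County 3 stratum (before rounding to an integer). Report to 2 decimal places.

Neyman allocation: nₕ = n·NₕSₕ / Σⱼ NⱼSⱼ.
Σ NⱼSⱼ = 2077·775 + 6671·1160 = 9.348035 × 10^6.
n_{County 3} = 844·6671·1160 / (9.348035 × 10^6) = 698.67.

698.67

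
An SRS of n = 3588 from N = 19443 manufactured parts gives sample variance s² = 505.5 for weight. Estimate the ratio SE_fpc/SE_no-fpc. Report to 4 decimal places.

0.9030

f = n/N = 3588/19443 = 0.18453942.
SE_no-fpc = √(s²/n) = 0.37534822; SE_fpc = √((1−f)s²/n) = 0.33895016.
Ratio = √(1−f) = 0.90302856.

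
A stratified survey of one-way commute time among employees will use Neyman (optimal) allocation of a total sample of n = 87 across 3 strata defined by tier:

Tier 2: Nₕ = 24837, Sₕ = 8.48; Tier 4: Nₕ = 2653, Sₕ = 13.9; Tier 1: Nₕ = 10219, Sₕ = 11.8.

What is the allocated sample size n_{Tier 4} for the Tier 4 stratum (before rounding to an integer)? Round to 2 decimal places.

8.72

Neyman allocation: nₕ = n·NₕSₕ / Σⱼ NⱼSⱼ.
Σ NⱼSⱼ = 24837·8.48 + 2653·13.9 + 10219·11.8 = 368078.66.
n_{Tier 4} = 87·2653·13.9 / 368078.66 = 8.72.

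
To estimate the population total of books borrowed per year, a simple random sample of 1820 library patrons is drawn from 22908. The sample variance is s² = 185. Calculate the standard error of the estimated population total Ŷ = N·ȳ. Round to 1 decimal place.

7007.5

Var(Ŷ) = N²·Var(ȳ) = N²·(1 − n/N)·s²/n.
f = 1820/22908 = 0.07944823; Var(ȳ) = 0.92055177·185/1820 = 0.09357257.
Var(Ŷ) = 22908² · 0.09357257 = 4.9104682 × 10^7.
SE(Ŷ) = √(4.9104682 × 10^7) = 7007.5.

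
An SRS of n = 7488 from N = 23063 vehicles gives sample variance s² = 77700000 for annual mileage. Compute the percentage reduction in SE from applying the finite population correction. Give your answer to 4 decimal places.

17.8219

f = n/N = 7488/23063 = 0.32467589.
SE_no-fpc = √(s²/n) = 101.86561; SE_fpc = √((1−f)s²/n) = 83.711229.
Ratio = √(1−f) = 0.82178106. Reduction = 100·(1 − 0.82178106) = 17.8219%.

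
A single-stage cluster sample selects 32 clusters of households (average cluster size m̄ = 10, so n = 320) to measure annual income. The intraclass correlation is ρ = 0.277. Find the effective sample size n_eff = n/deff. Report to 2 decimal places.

deff = 1 + (10 − 1)·0.277 = 1 + 2.493 = 3.493.
n_eff = 320 / 3.493 = 91.61.

91.61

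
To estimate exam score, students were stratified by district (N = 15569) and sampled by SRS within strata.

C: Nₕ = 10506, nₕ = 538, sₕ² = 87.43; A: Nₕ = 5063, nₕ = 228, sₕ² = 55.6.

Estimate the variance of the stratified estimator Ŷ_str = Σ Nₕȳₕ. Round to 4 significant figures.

2.299 × 10^7

Var(Ŷ_str) = Σₕ Nₕ²(1 − fₕ)sₕ²/nₕ.
C: 10506²·(1 − 538/10506)·87.43/538 = 1.7018592 × 10^7.
A: 5063²·(1 − 228/5063)·55.6/228 = 5.9695879 × 10^6.
Sum = 2.298818 × 10^7.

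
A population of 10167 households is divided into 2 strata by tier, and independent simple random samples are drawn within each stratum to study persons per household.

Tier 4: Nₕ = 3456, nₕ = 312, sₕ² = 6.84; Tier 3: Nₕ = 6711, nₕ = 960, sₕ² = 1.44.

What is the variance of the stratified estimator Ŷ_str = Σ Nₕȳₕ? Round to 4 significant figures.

Var(Ŷ_str) = Σₕ Nₕ²(1 − fₕ)sₕ²/nₕ.
Tier 4: 3456²·(1 − 312/3456)·6.84/312 = 238208.79.
Tier 3: 6711²·(1 − 960/6711)·1.44/960 = 57892.441.
Sum = 296101.23.

296100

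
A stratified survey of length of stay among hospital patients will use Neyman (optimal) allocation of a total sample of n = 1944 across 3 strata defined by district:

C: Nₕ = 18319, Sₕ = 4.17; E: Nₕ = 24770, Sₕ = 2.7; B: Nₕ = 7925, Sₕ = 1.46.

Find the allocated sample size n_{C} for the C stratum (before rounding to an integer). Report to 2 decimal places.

Neyman allocation: nₕ = n·NₕSₕ / Σⱼ NⱼSⱼ.
Σ NⱼSⱼ = 18319·4.17 + 24770·2.7 + 7925·1.46 = 154839.73.
n_{C} = 1944·18319·4.17 / 154839.73 = 959.07.

959.07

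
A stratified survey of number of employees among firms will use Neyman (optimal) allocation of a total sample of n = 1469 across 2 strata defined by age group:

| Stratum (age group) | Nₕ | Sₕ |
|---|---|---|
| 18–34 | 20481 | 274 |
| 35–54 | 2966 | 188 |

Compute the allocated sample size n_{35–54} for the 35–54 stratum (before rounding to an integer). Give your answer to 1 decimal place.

132.8

Neyman allocation: nₕ = n·NₕSₕ / Σⱼ NⱼSⱼ.
Σ NⱼSⱼ = 20481·274 + 2966·188 = 6.169402 × 10^6.
n_{35–54} = 1469·2966·188 / (6.169402 × 10^6) = 132.8.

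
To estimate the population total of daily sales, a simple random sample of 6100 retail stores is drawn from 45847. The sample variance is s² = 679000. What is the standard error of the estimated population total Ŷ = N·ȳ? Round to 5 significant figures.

450380

Var(Ŷ) = N²·Var(ȳ) = N²·(1 − n/N)·s²/n.
f = 6100/45847 = 0.13305124; Var(ȳ) = 0.86694876·679000/6100 = 96.501346.
Var(Ŷ) = 45847² · 96.501346 = 2.0284075 × 10^11.
SE(Ŷ) = √(2.0284075 × 10^11) = 450380.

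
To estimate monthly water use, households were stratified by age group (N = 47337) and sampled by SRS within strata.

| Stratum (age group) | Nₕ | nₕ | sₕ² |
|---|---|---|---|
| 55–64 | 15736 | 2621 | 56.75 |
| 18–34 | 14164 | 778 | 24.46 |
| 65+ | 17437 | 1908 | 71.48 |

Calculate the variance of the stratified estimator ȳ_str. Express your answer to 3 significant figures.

Var(ȳ_str) = Σₕ Wₕ²(1 − fₕ)sₕ²/nₕ with Wₕ = Nₕ/N, N = 47337.
55–64: Wₕ = 0.33242495; term = 0.33242495²·(1 − 0.16656075)·56.75/2621 = 0.0019941601.
18–34: Wₕ = 0.29921626; term = 0.29921626²·(1 − 0.05492799)·24.46/778 = 0.0026601868.
65+: Wₕ = 0.36835879; term = 0.36835879²·(1 − 0.10942249)·71.48/1908 = 0.0045270988.
Sum = 0.0091814457.

0.00918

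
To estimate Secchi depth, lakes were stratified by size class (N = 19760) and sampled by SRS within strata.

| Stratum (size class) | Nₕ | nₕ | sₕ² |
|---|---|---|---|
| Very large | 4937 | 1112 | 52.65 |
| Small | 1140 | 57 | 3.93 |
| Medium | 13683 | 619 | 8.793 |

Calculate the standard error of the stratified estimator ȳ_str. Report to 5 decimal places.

0.09493

Var(ȳ_str) = Σₕ Wₕ²(1 − fₕ)sₕ²/nₕ with Wₕ = Nₕ/N, N = 19760.
Very large: Wₕ = 0.24984818; term = 0.24984818²·(1 − 0.22523800)·52.65/1112 = 0.0022898882.
Small: Wₕ = 0.05769231; term = 0.05769231²·(1 − 0.05000000)·3.93/57 = 2.1801036 × 10^-4.
Medium: Wₕ = 0.69245951; term = 0.69245951²·(1 − 0.04523862)·8.793/619 = 0.0065032439.
Sum = 0.0090111425.
SE = √(0.0090111425) = 0.09493.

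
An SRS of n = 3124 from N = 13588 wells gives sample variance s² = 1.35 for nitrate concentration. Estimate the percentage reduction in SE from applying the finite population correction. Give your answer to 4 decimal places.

12.2452

f = n/N = 3124/13588 = 0.22990874.
SE_no-fpc = √(s²/n) = 0.020787936; SE_fpc = √((1−f)s²/n) = 0.018242421.
Ratio = √(1−f) = 0.87754844. Reduction = 100·(1 − 0.87754844) = 12.2452%.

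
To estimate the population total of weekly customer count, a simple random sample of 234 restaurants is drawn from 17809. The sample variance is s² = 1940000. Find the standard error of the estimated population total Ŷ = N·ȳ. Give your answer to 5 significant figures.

Var(Ŷ) = N²·Var(ȳ) = N²·(1 − n/N)·s²/n.
f = 234/17809 = 0.01313942; Var(ȳ) = 0.98686058·1940000/234 = 8181.6646.
Var(Ŷ) = 17809² · 8181.6646 = 2.5949007 × 10^12.
SE(Ŷ) = √(2.5949007 × 10^12) = 1.6109 × 10^6.

1.6109 × 10^6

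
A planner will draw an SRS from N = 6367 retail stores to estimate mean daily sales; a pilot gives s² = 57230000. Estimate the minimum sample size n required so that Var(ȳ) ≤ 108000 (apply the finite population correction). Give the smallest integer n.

490

Without fpc, n₀ = s²/D = 57230000/108000 = 529.9074.
With fpc, (1 − n/N)·s²/n ≤ D requires n ≥ n₀/(1 + n₀/N) = 529.9074/(1 + 529.9074/6367) = 489.1932.
Rounding up, n = 490.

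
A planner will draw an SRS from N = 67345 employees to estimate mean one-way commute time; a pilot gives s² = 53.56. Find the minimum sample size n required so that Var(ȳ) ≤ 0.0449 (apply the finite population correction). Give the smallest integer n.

1173

Without fpc, n₀ = s²/D = 53.56/0.0449 = 1192.8731.
With fpc, (1 − n/N)·s²/n ≤ D requires n ≥ n₀/(1 + n₀/N) = 1192.8731/(1 + 1192.8731/67345) = 1172.1116.
Rounding up, n = 1173.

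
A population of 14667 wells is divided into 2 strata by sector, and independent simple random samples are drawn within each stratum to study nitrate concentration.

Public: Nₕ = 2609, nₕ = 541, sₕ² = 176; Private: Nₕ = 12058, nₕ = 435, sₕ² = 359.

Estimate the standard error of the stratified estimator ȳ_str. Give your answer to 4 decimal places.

0.7388

Var(ȳ_str) = Σₕ Wₕ²(1 − fₕ)sₕ²/nₕ with Wₕ = Nₕ/N, N = 14667.
Public: Wₕ = 0.17788232; term = 0.17788232²·(1 − 0.20735914)·176/541 = 0.0081593851.
Private: Wₕ = 0.82211768; term = 0.82211768²·(1 − 0.03607563)·359/435 = 0.5376704.
Sum = 0.54582979.
SE = √(0.54582979) = 0.7388.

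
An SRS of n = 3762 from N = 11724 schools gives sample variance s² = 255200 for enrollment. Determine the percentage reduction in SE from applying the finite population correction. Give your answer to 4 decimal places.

f = n/N = 3762/11724 = 0.32088025.
SE_no-fpc = √(s²/n) = 8.2362769; SE_fpc = √((1−f)s²/n) = 6.7874106.
Ratio = √(1−f) = 0.82408722. Reduction = 100·(1 − 0.82408722) = 17.5913%.

17.5913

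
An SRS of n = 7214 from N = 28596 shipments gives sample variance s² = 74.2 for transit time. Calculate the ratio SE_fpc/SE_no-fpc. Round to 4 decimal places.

0.8647

f = n/N = 7214/28596 = 0.25227305.
SE_no-fpc = √(s²/n) = 0.10141773; SE_fpc = √((1−f)s²/n) = 0.087697134.
Ratio = √(1−f) = 0.86471206.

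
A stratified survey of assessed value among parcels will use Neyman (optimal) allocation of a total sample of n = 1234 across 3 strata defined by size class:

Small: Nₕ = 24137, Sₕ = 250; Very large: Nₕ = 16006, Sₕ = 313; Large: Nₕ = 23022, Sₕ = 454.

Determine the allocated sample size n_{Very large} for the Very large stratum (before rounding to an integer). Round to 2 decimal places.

287.60

Neyman allocation: nₕ = n·NₕSₕ / Σⱼ NⱼSⱼ.
Σ NⱼSⱼ = 24137·250 + 16006·313 + 23022·454 = 2.1496116 × 10^7.
n_{Very large} = 1234·16006·313 / (2.1496116 × 10^7) = 287.60.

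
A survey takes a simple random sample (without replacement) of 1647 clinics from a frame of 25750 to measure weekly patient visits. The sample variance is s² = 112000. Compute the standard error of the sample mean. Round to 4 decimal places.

7.9783

Under SRS without replacement, Var(ȳ) = (1 − f)·s²/n with f = n/N = 1647/25750 = 0.06396117.
Var(ȳ) = (1 − 0.06396117)·112000/1647 = 0.93603883·68.002429 = 63.652914.
SE(ȳ) = √(63.652914) = 7.9783.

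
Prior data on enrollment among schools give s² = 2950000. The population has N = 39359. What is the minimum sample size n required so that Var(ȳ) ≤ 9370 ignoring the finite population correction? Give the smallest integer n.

315

Without fpc, n₀ = s²/D = 2950000/9370 = 314.8346.
Rounding up, n = 315.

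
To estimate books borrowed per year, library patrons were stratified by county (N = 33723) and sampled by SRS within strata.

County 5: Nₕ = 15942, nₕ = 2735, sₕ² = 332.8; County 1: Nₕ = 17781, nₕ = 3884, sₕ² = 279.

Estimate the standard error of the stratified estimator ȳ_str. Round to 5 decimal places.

Var(ȳ_str) = Σₕ Wₕ²(1 − fₕ)sₕ²/nₕ with Wₕ = Nₕ/N, N = 33723.
County 5: Wₕ = 0.47273374; term = 0.47273374²·(1 − 0.17155940)·332.8/2735 = 0.022527892.
County 1: Wₕ = 0.52726626; term = 0.52726626²·(1 − 0.21843541)·279/3884 = 0.015608092.
Sum = 0.038135984.
SE = √(0.038135984) = 0.19528.

0.19528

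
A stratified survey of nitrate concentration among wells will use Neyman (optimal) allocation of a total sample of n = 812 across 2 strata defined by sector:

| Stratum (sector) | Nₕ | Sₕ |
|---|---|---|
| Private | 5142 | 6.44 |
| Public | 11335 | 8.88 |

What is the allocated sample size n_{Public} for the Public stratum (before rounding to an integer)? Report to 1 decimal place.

611.0

Neyman allocation: nₕ = n·NₕSₕ / Σⱼ NⱼSⱼ.
Σ NⱼSⱼ = 5142·6.44 + 11335·8.88 = 133769.28.
n_{Public} = 812·11335·8.88 / 133769.28 = 611.0.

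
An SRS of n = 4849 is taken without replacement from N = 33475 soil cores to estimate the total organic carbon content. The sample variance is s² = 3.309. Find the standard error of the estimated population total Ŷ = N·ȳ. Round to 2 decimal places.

Var(Ŷ) = N²·Var(ȳ) = N²·(1 − n/N)·s²/n.
f = 4849/33475 = 0.14485437; Var(ȳ) = 0.85514563·3.309/4849 = 5.8355886 × 10^-4.
Var(Ŷ) = 33475² · (5.8355886 × 10^-4) = 653921.83.
SE(Ŷ) = √(653921.83) = 808.65.

808.65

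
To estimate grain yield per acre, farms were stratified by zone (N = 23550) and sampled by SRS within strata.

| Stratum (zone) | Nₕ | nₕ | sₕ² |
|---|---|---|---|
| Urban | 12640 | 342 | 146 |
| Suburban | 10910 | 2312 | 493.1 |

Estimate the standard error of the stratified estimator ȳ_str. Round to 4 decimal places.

0.3946

Var(ȳ_str) = Σₕ Wₕ²(1 − fₕ)sₕ²/nₕ with Wₕ = Nₕ/N, N = 23550.
Urban: Wₕ = 0.53673036; term = 0.53673036²·(1 − 0.02705696)·146/342 = 0.1196538.
Suburban: Wₕ = 0.46326964; term = 0.46326964²·(1 − 0.21191567)·493.1/2312 = 0.036073439.
Sum = 0.15572724.
SE = √(0.15572724) = 0.3946.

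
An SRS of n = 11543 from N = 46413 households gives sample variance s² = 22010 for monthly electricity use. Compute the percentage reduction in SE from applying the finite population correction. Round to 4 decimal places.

f = n/N = 11543/46413 = 0.24870187.
SE_no-fpc = √(s²/n) = 1.3808633; SE_fpc = √((1−f)s²/n) = 1.1968971.
Ratio = √(1−f) = 0.86677455. Reduction = 100·(1 − 0.86677455) = 13.3225%.

13.3225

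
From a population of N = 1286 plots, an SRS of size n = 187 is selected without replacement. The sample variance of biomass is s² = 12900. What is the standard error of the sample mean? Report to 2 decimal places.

7.68

Under SRS without replacement, Var(ȳ) = (1 − f)·s²/n with f = n/N = 187/1286 = 0.14541213.
Var(ȳ) = (1 − 0.14541213)·12900/187 = 0.85458787·68.983957 = 58.952853.
SE(ȳ) = √(58.952853) = 7.68.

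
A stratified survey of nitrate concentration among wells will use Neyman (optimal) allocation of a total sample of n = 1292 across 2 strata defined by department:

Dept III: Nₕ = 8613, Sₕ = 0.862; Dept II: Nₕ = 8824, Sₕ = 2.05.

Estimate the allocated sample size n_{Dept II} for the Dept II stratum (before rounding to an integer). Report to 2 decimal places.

Neyman allocation: nₕ = n·NₕSₕ / Σⱼ NⱼSⱼ.
Σ NⱼSⱼ = 8613·0.862 + 8824·2.05 = 25513.606.
n_{Dept II} = 1292·8824·2.05 / 25513.606 = 916.03.

916.03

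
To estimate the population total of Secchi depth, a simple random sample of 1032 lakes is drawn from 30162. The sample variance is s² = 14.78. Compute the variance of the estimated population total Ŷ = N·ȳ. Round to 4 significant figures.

Var(Ŷ) = N²·Var(ȳ) = N²·(1 − n/N)·s²/n.
f = 1032/30162 = 0.03421524; Var(ȳ) = 0.96578476·14.78/1032 = 0.013831685.
Var(Ŷ) = 30162² · 0.013831685 = 1.2583323 × 10^7.

1.258 × 10^7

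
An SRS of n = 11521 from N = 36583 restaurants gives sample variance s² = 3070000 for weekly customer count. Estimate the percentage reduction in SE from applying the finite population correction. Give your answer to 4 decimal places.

f = n/N = 11521/36583 = 0.31492770.
SE_no-fpc = √(s²/n) = 16.323907; SE_fpc = √((1−f)s²/n) = 13.51115.
Ratio = √(1−f) = 0.82769095. Reduction = 100·(1 − 0.82769095) = 17.2309%.

17.2309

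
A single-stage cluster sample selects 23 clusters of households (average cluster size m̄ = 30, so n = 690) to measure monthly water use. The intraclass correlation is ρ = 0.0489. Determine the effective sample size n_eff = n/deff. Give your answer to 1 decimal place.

deff = 1 + (30 − 1)·0.0489 = 1 + 1.4181 = 2.4181.
n_eff = 690 / 2.4181 = 285.3.

285.3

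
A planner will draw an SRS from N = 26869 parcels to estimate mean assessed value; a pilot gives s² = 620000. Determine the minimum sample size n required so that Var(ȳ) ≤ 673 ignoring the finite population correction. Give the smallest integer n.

922

Without fpc, n₀ = s²/D = 620000/673 = 921.2481.
Rounding up, n = 922.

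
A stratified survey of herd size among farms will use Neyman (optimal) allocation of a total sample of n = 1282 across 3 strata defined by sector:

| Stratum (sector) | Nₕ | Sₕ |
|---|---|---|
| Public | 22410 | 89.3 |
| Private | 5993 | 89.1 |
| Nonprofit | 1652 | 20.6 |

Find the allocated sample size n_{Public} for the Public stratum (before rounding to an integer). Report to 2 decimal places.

998.57

Neyman allocation: nₕ = n·NₕSₕ / Σⱼ NⱼSⱼ.
Σ NⱼSⱼ = 22410·89.3 + 5993·89.1 + 1652·20.6 = 2.5692205 × 10^6.
n_{Public} = 1282·22410·89.3 / (2.5692205 × 10^6) = 998.57.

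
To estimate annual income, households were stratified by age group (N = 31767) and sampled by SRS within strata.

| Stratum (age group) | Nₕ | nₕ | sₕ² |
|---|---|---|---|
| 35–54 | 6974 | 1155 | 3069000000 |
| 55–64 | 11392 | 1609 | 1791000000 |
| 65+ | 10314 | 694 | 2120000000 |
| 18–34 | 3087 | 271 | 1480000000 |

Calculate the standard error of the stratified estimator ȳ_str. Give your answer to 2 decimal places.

Var(ȳ_str) = Σₕ Wₕ²(1 − fₕ)sₕ²/nₕ with Wₕ = Nₕ/N, N = 31767.
35–54: Wₕ = 0.21953600; term = 0.21953600²·(1 − 0.16561514)·3069000000/1155 = 106854.5.
55–64: Wₕ = 0.35861114; term = 0.35861114²·(1 − 0.14123947)·1791000000/1609 = 122930.36.
65+: Wₕ = 0.32467655; term = 0.32467655²·(1 − 0.06728718)·2120000000/694 = 300349.
18–34: Wₕ = 0.09717632; term = 0.09717632²·(1 − 0.08778750)·1480000000/271 = 47044.548.
Sum = 577178.41.
SE = √(577178.41) = 759.72.

759.72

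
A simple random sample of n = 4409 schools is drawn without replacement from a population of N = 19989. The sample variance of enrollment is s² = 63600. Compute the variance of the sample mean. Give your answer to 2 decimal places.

11.24

Under SRS without replacement, Var(ȳ) = (1 − f)·s²/n with f = n/N = 4409/19989 = 0.22057131.
Var(ȳ) = (1 − 0.22057131)·63600/4409 = 0.77942869·14.42504 = 11.24329.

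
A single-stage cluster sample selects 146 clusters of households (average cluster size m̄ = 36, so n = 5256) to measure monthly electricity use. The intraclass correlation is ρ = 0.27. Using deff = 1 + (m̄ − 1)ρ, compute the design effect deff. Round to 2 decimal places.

deff = 1 + (36 − 1)·0.27 = 1 + 9.45 = 10.45.

10.45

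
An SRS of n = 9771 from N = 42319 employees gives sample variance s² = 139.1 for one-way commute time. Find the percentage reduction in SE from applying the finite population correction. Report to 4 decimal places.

12.3010

f = n/N = 9771/42319 = 0.23088920.
SE_no-fpc = √(s²/n) = 0.11931473; SE_fpc = √((1−f)s²/n) = 0.10463778.
Ratio = √(1−f) = 0.87698962. Reduction = 100·(1 − 0.87698962) = 12.3010%.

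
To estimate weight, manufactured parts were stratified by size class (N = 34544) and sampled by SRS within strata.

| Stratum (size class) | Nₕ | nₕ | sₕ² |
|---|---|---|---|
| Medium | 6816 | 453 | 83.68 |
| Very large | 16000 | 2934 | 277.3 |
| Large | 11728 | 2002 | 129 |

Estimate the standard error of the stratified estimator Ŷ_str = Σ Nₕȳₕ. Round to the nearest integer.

Var(Ŷ_str) = Σₕ Nₕ²(1 − fₕ)sₕ²/nₕ.
Medium: 6816²·(1 − 453/6816)·83.68/453 = 8.011521 × 10^6.
Very large: 16000²·(1 − 2934/16000)·277.3/2934 = 1.9758428 × 10^7.
Large: 11728²·(1 − 2002/11728)·129/2002 = 7.3499411 × 10^6.
Sum = 3.511989 × 10^7.
SE = √(3.511989 × 10^7) = 5926.

5926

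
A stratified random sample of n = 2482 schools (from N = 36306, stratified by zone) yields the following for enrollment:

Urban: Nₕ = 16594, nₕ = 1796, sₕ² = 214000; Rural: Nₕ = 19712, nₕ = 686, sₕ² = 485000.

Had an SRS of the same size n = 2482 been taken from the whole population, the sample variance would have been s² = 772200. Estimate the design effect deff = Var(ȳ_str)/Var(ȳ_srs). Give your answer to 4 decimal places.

0.7706

Var(ȳ_str) = Σ Wₕ²(1−fₕ)sₕ²/nₕ with Wₕ = Nₕ/36306:
  Urban: (16594/36306)²·(1−1796/16594)·214000/1796 = 22.197535
  Rural: (19712/36306)²·(1−686/19712)·485000/686 = 201.15878
  → Var(ȳ_str) = 223.35632.
Var(ȳ_srs) = (1 − 2482/36306)·772200/2482 = 289.85085.
deff = 223.35632 / 289.85085 = 0.7706.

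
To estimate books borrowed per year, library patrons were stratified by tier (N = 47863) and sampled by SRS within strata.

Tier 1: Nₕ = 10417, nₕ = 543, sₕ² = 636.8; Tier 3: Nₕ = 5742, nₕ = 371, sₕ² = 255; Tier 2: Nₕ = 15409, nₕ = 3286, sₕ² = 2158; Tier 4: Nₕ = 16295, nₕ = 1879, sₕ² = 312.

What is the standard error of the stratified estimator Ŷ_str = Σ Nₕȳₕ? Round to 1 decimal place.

Var(Ŷ_str) = Σₕ Nₕ²(1 − fₕ)sₕ²/nₕ.
Tier 1: 10417²·(1 − 543/10417)·636.8/543 = 1.2062547 × 10^8.
Tier 3: 5742²·(1 − 371/5742)·255/371 = 2.1197498 × 10^7.
Tier 2: 15409²·(1 − 3286/15409)·2158/3286 = 1.226785 × 10^8.
Tier 4: 16295²·(1 − 1879/16295)·312/1879 = 3.9005599 × 10^7.
Sum = 3.0350707 × 10^8.
SE = √(3.0350707 × 10^8) = 17421.5.

17421.5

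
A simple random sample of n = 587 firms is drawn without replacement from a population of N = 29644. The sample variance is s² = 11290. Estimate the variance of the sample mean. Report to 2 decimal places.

18.85

Under SRS without replacement, Var(ȳ) = (1 − f)·s²/n with f = n/N = 587/29644 = 0.01980165.
Var(ȳ) = (1 − 0.01980165)·11290/587 = 0.98019835·19.23339 = 18.852537.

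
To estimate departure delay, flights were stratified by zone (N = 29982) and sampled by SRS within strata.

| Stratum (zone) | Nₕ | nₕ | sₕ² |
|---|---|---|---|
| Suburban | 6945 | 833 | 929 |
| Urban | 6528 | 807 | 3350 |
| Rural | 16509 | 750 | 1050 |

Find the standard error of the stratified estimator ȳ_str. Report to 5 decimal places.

0.79392

Var(ȳ_str) = Σₕ Wₕ²(1 − fₕ)sₕ²/nₕ with Wₕ = Nₕ/N, N = 29982.
Suburban: Wₕ = 0.23163898; term = 0.23163898²·(1 − 0.11994240)·929/833 = 0.052662941.
Urban: Wₕ = 0.21773064; term = 0.21773064²·(1 − 0.12362132)·3350/807 = 0.17246547.
Rural: Wₕ = 0.55063038; term = 0.55063038²·(1 − 0.04542977)·1050/750 = 0.40518771.
Sum = 0.63031612.
SE = √(0.63031612) = 0.79392.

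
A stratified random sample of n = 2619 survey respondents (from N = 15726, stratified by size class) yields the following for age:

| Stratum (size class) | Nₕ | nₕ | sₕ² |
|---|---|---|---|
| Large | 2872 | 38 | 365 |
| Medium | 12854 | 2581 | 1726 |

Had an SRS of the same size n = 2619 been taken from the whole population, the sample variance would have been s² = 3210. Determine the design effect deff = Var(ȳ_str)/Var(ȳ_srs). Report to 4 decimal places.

0.6590

Var(ȳ_str) = Σ Wₕ²(1−fₕ)sₕ²/nₕ with Wₕ = Nₕ/15726:
  Large: (2872/15726)²·(1−38/2872)·365/38 = 0.31612366
  Medium: (12854/15726)²·(1−2581/12854)·1726/2581 = 0.35706874
  → Var(ȳ_str) = 0.6731924.
Var(ȳ_srs) = (1 − 2619/15726)·3210/2619 = 1.0215381.
deff = 0.6731924 / 1.0215381 = 0.6590.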